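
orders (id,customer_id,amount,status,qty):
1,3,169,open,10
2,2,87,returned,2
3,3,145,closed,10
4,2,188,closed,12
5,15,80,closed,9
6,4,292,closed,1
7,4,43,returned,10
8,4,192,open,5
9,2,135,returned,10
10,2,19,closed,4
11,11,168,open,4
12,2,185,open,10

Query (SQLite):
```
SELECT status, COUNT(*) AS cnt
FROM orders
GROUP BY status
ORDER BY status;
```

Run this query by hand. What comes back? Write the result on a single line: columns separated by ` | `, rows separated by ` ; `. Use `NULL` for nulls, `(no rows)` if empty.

Partition orders by status; compute COUNT(*) within each group.
  closed: ids {3, 4, 5, 6, 10} → COUNT(*)=5
  open: ids {1, 8, 11, 12} → COUNT(*)=4
  returned: ids {2, 7, 9} → COUNT(*)=3

closed | 5 ; open | 4 ; returned | 3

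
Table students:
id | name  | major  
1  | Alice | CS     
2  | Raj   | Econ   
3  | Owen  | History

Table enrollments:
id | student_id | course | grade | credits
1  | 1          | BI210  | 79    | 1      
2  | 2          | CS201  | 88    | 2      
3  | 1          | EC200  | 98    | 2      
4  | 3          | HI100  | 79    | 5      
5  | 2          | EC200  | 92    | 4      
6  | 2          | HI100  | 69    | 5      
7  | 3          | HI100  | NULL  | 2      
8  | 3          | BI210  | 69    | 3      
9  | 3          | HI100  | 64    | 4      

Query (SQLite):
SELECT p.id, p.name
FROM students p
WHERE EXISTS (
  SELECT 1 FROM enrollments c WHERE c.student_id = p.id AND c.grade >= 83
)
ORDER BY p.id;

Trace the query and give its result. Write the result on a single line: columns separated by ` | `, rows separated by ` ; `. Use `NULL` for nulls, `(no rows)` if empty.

For each students row, check whether any enrollments with matching student_id has grade >= 83.
Keep rows where that is true.

1 | Alice ; 2 | Raj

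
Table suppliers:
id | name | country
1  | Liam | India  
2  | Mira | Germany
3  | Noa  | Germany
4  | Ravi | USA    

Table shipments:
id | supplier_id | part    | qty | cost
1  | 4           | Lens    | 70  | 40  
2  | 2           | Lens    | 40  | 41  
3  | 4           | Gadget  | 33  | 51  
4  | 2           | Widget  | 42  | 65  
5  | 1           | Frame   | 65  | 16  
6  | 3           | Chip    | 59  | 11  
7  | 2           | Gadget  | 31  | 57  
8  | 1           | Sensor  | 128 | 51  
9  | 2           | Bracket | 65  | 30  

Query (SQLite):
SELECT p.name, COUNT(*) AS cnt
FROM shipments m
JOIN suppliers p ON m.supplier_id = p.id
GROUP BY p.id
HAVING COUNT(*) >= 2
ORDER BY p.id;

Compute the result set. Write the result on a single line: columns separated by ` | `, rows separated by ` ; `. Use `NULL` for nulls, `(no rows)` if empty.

Join each shipments row to its suppliers via supplier_id.
Group joined rows by suppliers.id; compute COUNT(*) per group.
HAVING: keep groups with count ≥ 2.
  1: ids {5, 8} → COUNT(*)=2
  2: ids {2, 4, 7, 9} → COUNT(*)=4
  3: ids {6} → COUNT(*)=1
  4: ids {1, 3} → COUNT(*)=2

Liam | 2 ; Mira | 4 ; Ravi | 2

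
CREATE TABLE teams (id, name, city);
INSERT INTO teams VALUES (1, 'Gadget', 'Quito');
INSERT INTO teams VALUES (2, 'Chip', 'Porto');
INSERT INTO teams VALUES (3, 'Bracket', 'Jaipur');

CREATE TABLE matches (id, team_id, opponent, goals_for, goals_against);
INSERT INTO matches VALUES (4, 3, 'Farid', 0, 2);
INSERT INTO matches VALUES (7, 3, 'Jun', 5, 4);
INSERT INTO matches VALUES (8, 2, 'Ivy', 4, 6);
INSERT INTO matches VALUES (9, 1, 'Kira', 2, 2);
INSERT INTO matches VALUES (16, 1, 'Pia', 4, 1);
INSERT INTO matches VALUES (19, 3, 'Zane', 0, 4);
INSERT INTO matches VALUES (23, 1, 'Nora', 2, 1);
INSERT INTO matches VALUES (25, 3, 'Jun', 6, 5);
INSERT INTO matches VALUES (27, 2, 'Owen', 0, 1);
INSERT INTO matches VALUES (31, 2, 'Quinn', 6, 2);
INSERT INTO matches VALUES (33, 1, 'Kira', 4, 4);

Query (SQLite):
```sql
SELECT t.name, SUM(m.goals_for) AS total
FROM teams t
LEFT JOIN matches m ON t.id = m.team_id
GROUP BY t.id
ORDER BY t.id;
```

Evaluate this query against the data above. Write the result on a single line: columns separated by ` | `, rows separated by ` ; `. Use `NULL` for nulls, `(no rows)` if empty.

Gadget | 12 ; Chip | 10 ; Bracket | 11

LEFT JOIN keeps every teams row; unmatched ones get NULL for matches columns.
Group by teams.id and compute SUM(m.goals_for). SUM over an all-NULL group is NULL.
  1: ids {9, 16, 23, 33} → SUM(m.goals_for)=12
  2: ids {8, 27, 31} → SUM(m.goals_for)=10
  3: ids {4, 7, 19, 25} → SUM(m.goals_for)=11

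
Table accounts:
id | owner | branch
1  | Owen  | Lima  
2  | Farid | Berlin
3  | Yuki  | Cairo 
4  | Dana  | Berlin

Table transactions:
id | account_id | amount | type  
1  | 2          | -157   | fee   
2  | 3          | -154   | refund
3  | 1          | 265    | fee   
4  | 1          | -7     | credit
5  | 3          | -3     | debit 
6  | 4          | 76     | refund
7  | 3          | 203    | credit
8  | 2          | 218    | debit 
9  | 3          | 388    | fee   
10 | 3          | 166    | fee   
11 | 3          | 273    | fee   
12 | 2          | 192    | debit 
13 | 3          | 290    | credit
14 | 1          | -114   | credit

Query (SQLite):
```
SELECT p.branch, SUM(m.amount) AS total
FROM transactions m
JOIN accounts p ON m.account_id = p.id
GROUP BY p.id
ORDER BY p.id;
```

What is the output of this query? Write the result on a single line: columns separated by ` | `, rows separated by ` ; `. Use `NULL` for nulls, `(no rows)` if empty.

Lima | 144 ; Berlin | 253 ; Cairo | 1163 ; Berlin | 76

Join each transactions row to its accounts via account_id.
Group joined rows by accounts.id; compute SUM(m.amount) per group.
  1: ids {3, 4, 14} → SUM(m.amount)=144
  2: ids {1, 8, 12} → SUM(m.amount)=253
  3: ids {2, 5, 7, 9, 10, 11, 13} → SUM(m.amount)=1163
  4: ids {6} → SUM(m.amount)=76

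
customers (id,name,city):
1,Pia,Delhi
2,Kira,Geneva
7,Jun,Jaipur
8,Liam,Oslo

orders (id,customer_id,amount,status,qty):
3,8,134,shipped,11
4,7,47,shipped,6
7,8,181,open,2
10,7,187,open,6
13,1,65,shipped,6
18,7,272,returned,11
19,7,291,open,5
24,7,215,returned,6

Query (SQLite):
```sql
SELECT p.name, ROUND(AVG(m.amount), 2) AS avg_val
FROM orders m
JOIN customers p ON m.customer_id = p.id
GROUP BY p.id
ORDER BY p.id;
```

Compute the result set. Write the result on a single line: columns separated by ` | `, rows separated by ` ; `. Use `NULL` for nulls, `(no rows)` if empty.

Pia | 65 ; Jun | 202.4 ; Liam | 157.5

Join each orders row to its customers via customer_id.
Group joined rows by customers.id; compute ROUND(AVG(m.amount), 2) per group.
  1: ids {13} → ROUND(AVG(m.amount), 2)=65
  7: ids {4, 10, 18, 19, 24} → ROUND(AVG(m.amount), 2)=202.4
  8: ids {3, 7} → ROUND(AVG(m.amount), 2)=157.5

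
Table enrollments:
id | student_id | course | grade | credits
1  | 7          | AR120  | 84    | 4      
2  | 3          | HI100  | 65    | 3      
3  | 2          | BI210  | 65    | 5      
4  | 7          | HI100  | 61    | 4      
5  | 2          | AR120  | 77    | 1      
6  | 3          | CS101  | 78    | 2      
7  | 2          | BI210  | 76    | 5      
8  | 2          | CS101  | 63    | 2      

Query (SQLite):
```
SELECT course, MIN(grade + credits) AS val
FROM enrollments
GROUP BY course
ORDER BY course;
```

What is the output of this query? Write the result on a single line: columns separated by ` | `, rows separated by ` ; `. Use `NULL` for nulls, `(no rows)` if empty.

AR120 | 78 ; BI210 | 70 ; CS101 | 65 ; HI100 | 65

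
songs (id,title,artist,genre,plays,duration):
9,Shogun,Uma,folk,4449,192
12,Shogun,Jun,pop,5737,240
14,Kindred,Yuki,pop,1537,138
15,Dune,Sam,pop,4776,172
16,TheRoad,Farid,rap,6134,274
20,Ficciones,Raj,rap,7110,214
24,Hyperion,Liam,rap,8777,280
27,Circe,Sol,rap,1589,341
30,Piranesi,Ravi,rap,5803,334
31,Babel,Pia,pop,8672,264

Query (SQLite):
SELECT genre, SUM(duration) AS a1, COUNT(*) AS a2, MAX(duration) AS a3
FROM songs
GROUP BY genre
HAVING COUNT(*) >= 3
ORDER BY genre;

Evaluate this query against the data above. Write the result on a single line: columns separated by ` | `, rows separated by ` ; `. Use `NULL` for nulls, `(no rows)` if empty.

pop | 814 | 4 | 264 ; rap | 1443 | 5 | 341

Group songs by genre.
Per group compute: SUM(duration), COUNT(*), MAX(duration).
HAVING: drop groups with fewer than 3 rows.
  folk: ids {9} → SUM(duration)=192, COUNT(*)=1, MAX(duration)=192
  pop: ids {12, 14, 15, 31} → SUM(duration)=814, COUNT(*)=4, MAX(duration)=264
  rap: ids {16, 20, 24, 27, 30} → SUM(duration)=1443, COUNT(*)=5, MAX(duration)=341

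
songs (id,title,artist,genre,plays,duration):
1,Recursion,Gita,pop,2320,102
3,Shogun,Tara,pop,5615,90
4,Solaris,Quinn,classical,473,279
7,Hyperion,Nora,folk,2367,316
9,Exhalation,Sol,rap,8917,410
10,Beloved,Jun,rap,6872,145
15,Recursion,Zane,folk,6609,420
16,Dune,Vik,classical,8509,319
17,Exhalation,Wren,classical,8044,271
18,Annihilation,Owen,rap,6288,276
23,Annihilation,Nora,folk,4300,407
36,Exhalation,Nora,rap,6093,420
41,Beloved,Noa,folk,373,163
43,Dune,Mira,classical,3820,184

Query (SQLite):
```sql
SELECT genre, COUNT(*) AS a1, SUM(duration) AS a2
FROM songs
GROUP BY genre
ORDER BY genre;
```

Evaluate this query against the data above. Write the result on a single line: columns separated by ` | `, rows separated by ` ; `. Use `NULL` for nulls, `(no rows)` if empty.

Group songs by genre.
Per group compute: COUNT(*), SUM(duration).
  classical: ids {4, 16, 17, 43} → COUNT(*)=4, SUM(duration)=1053
  folk: ids {7, 15, 23, 41} → COUNT(*)=4, SUM(duration)=1306
  pop: ids {1, 3} → COUNT(*)=2, SUM(duration)=192
  rap: ids {9, 10, 18, 36} → COUNT(*)=4, SUM(duration)=1251

classical | 4 | 1053 ; folk | 4 | 1306 ; pop | 2 | 192 ; rap | 4 | 1251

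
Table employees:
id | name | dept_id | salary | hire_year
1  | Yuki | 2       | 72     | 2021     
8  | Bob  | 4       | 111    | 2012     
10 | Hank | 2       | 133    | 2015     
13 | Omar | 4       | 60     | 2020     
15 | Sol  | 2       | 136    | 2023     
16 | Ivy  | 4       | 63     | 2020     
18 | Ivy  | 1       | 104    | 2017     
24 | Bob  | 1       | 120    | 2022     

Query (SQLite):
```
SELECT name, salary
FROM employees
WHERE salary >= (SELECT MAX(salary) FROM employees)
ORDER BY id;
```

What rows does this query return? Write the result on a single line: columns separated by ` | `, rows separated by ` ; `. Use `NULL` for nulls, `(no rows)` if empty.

Sol | 136

Scalar subquery: MAX(salary) over all employees rows = 136.
Keep rows where salary >= that value.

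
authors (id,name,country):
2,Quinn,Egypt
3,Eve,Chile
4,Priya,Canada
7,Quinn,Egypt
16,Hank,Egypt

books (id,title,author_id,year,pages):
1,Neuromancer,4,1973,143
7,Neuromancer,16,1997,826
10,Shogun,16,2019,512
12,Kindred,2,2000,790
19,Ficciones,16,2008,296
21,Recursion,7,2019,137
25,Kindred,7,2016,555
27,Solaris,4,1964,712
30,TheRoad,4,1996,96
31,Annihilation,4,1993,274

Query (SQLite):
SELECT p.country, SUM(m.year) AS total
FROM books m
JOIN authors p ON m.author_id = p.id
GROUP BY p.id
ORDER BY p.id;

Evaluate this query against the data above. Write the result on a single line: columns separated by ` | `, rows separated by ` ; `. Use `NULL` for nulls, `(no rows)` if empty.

Join each books row to its authors via author_id.
Group joined rows by authors.id; compute SUM(m.year) per group.
  2: ids {12} → SUM(m.year)=2000
  4: ids {1, 27, 30, 31} → SUM(m.year)=7926
  7: ids {21, 25} → SUM(m.year)=4035
  16: ids {7, 10, 19} → SUM(m.year)=6024

Egypt | 2000 ; Canada | 7926 ; Egypt | 4035 ; Egypt | 6024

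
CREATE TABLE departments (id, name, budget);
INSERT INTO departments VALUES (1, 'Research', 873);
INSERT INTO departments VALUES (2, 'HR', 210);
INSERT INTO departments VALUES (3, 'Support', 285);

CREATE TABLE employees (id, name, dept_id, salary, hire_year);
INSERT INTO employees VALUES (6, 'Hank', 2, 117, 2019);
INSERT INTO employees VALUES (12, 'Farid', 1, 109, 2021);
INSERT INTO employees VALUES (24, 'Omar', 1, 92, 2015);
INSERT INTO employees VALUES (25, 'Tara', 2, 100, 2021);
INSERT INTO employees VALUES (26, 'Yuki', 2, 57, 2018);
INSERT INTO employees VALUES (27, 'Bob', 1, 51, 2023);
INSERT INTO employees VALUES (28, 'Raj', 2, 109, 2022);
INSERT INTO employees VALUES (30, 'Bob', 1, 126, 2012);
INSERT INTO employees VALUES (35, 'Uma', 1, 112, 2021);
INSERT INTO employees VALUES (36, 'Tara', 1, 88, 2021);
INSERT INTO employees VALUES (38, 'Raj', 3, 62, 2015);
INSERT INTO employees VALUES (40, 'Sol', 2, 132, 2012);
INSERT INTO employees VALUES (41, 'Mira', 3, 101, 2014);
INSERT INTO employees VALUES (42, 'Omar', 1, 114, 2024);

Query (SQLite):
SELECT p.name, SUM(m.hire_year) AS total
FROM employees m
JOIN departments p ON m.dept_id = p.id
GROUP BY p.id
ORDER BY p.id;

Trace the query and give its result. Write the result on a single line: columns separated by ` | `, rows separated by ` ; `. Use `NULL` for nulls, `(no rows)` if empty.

Research | 14137 ; HR | 10092 ; Support | 4029

Join each employees row to its departments via dept_id.
Group joined rows by departments.id; compute SUM(m.hire_year) per group.
  1: ids {12, 24, 27, 30, 35, 36, 42} → SUM(m.hire_year)=14137
  2: ids {6, 25, 26, 28, 40} → SUM(m.hire_year)=10092
  3: ids {38, 41} → SUM(m.hire_year)=4029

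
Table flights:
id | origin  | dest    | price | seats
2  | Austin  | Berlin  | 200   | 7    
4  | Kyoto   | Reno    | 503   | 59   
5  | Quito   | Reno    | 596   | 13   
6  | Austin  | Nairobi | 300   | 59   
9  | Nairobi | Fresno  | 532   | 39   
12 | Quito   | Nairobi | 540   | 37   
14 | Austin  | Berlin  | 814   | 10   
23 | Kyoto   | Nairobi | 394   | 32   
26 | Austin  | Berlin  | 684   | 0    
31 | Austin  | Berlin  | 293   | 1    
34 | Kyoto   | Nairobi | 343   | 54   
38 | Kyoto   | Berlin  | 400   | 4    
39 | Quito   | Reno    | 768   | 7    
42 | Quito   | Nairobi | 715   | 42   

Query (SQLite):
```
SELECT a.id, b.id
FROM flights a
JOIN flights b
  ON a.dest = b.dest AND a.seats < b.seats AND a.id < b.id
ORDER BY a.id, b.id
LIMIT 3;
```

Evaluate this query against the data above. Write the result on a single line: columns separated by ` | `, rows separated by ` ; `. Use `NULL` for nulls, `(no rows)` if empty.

Pairs (a,b) with same dest, a.seats < b.seats, a.id < b.id.
dest groups: Berlin:{2,14,26,31,38} Fresno:{9} Nairobi:{6,12,23,34,42} Reno:{4,5,39}
Ordered by (a.id, b.id); first 3.

2 | 14 ; 12 | 34 ; 12 | 42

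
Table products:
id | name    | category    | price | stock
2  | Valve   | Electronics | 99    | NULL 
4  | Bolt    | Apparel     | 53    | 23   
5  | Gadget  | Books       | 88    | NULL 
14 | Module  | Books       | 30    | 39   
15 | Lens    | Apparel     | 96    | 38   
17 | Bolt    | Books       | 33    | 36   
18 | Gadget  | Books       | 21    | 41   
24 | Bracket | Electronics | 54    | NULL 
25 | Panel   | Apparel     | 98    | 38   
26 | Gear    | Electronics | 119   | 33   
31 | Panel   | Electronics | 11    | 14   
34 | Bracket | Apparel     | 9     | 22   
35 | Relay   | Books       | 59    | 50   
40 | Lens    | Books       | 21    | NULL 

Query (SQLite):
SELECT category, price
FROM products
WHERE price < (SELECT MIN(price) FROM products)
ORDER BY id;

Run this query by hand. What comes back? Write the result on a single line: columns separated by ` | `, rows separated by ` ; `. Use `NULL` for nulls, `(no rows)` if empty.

Scalar subquery: MIN(price) over all products rows = 9.
Keep rows where price < that value.

(no rows)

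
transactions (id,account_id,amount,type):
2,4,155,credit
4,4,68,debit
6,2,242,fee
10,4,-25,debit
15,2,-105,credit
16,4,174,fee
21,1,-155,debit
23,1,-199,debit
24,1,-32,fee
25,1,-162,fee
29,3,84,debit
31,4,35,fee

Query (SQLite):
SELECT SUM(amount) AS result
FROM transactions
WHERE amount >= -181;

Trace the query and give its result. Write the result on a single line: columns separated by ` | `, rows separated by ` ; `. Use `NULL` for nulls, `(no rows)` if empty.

279

Rows where amount >= -181 → amount values: [155, 68, 242, -25, -105, 174, -155, -32, -162, 84, 35].
SUM of non-NULL values = 279.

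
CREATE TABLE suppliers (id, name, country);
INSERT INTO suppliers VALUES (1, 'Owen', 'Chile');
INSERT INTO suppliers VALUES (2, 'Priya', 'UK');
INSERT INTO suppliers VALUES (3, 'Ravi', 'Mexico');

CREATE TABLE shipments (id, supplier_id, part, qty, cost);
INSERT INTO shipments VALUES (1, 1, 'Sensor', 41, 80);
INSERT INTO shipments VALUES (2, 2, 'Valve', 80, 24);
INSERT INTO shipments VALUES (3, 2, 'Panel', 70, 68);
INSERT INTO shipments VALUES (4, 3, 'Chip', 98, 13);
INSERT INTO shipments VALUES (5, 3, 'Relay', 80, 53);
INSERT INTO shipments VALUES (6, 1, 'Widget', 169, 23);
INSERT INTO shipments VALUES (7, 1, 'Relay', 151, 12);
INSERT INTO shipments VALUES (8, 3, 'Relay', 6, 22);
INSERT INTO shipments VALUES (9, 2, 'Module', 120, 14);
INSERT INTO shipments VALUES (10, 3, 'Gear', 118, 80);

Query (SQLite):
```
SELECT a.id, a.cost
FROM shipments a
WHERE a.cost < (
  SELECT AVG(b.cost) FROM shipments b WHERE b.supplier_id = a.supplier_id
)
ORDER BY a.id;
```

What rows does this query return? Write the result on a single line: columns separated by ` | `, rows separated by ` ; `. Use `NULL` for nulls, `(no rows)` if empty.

For each shipments row a, compute AVG(cost) over rows sharing a.supplier_id.
Keep row a if a.cost < that per-group AVG.
  supplier_id=1: AVG(cost) = 38.333333
  supplier_id=2: AVG(cost) = 35.333333
  supplier_id=3: AVG(cost) = 42.0

2 | 24 ; 4 | 13 ; 6 | 23 ; 7 | 12 ; 8 | 22 ; 9 | 14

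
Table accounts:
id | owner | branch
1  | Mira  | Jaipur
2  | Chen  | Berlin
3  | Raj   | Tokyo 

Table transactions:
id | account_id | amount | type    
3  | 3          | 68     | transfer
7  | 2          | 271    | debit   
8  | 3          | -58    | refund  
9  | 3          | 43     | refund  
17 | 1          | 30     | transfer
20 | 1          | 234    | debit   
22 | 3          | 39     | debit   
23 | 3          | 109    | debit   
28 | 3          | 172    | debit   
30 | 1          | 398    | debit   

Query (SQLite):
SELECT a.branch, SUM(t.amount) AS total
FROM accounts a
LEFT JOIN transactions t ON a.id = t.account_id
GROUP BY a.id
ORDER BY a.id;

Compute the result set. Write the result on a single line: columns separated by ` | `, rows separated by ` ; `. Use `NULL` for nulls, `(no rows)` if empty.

Jaipur | 662 ; Berlin | 271 ; Tokyo | 373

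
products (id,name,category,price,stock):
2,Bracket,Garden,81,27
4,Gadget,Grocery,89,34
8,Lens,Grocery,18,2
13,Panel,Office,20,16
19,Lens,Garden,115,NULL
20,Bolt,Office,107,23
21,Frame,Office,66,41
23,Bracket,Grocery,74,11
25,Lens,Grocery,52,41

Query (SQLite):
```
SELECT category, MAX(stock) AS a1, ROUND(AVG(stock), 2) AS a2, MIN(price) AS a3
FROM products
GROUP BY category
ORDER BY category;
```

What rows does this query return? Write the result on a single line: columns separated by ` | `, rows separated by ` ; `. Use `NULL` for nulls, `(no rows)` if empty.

Garden | 27 | 27 | 81 ; Grocery | 41 | 22 | 18 ; Office | 41 | 26.67 | 20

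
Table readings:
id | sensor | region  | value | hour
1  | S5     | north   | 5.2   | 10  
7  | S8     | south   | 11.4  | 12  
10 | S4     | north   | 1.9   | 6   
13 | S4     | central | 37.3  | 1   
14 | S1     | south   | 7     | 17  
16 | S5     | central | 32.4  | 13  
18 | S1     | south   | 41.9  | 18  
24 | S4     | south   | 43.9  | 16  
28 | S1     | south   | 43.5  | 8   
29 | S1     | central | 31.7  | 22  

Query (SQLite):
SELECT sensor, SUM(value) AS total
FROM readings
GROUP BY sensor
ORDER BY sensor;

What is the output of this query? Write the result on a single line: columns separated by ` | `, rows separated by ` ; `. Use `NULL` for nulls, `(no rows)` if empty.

S1 | 124.1 ; S4 | 83.1 ; S5 | 37.6 ; S8 | 11.4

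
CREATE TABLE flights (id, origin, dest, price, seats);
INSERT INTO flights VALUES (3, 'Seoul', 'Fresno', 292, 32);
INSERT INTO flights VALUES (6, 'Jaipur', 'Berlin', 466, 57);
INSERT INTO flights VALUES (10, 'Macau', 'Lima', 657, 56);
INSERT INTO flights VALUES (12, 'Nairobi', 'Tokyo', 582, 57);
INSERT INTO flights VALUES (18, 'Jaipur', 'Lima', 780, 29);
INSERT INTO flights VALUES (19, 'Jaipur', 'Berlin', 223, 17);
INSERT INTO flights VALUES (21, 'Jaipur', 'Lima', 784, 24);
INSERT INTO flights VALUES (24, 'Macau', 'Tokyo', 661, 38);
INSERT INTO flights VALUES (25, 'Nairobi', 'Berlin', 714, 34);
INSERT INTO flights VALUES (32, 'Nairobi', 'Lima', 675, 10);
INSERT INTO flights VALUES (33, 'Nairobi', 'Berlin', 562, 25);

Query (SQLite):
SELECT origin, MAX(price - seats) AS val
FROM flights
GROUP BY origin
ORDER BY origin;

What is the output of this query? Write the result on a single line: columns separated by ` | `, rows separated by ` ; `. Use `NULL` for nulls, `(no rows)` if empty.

For each row compute price - seats.
Group by origin; take MAX of the expression per group.
  Jaipur: ids {6, 18, 19, 21} → MAX(price - seats)=760
  Macau: ids {10, 24} → MAX(price - seats)=623
  Nairobi: ids {12, 25, 32, 33} → MAX(price - seats)=680
  Seoul: ids {3} → MAX(price - seats)=260

Jaipur | 760 ; Macau | 623 ; Nairobi | 680 ; Seoul | 260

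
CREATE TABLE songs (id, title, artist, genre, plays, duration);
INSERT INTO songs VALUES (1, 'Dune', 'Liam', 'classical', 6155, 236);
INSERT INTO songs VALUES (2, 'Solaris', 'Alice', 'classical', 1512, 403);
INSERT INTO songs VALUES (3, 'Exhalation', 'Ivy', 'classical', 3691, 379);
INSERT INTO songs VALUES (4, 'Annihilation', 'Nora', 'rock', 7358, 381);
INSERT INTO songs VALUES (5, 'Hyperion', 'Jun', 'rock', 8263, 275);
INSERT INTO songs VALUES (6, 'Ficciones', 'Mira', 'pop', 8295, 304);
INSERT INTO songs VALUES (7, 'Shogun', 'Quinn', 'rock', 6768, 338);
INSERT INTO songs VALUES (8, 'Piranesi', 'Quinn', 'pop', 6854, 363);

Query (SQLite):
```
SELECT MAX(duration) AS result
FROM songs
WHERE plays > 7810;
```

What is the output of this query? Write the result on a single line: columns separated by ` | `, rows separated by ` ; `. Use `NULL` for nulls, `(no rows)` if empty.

304

Rows where plays > 7810 → duration values: [275, 304].
MAX of non-NULL values = 304.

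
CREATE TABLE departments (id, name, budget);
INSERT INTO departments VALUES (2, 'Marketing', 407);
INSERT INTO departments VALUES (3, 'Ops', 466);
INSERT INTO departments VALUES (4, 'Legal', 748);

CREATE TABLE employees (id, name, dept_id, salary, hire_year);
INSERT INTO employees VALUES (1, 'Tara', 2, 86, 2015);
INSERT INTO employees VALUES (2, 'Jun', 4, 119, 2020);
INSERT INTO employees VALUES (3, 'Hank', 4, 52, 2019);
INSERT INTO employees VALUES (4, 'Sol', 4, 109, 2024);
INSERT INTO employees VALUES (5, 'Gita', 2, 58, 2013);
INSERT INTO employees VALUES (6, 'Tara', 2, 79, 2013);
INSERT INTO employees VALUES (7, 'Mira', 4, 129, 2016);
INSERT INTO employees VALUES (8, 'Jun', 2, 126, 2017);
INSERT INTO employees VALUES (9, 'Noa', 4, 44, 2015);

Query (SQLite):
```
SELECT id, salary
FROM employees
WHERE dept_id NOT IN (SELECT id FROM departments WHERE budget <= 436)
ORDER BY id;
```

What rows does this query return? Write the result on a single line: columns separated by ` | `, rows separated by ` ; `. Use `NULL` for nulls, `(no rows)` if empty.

2 | 119 ; 3 | 52 ; 4 | 109 ; 7 | 129 ; 9 | 44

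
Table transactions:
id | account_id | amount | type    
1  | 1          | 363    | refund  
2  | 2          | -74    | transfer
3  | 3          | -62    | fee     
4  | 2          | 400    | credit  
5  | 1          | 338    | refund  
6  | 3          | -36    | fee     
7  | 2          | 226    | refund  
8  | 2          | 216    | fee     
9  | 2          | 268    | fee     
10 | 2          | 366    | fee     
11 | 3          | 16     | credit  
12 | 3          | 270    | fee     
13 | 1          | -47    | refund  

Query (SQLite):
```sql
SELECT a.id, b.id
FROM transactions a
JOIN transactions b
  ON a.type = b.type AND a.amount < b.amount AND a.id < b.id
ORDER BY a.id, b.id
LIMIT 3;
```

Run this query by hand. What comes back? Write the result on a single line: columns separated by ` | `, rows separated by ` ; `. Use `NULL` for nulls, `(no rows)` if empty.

3 | 6 ; 3 | 8 ; 3 | 9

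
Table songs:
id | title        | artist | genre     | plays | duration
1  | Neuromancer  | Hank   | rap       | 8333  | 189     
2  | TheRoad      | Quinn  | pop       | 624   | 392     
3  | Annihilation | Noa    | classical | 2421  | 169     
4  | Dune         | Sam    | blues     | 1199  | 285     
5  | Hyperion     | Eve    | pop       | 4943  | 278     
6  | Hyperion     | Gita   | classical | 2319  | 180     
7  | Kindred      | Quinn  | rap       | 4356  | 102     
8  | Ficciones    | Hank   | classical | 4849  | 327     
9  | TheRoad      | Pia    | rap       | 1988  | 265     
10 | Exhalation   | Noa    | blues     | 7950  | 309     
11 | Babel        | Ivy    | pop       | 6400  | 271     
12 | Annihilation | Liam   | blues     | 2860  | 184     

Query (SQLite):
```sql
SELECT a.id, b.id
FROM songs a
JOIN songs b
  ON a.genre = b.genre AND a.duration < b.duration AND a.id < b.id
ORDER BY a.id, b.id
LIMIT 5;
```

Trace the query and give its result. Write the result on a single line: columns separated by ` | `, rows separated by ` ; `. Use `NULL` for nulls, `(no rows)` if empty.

Pairs (a,b) with same genre, a.duration < b.duration, a.id < b.id.
genre groups: blues:{4,10,12} classical:{3,6,8} pop:{2,5,11} rap:{1,7,9}
Ordered by (a.id, b.id); first 5.

1 | 9 ; 3 | 6 ; 3 | 8 ; 4 | 10 ; 6 | 8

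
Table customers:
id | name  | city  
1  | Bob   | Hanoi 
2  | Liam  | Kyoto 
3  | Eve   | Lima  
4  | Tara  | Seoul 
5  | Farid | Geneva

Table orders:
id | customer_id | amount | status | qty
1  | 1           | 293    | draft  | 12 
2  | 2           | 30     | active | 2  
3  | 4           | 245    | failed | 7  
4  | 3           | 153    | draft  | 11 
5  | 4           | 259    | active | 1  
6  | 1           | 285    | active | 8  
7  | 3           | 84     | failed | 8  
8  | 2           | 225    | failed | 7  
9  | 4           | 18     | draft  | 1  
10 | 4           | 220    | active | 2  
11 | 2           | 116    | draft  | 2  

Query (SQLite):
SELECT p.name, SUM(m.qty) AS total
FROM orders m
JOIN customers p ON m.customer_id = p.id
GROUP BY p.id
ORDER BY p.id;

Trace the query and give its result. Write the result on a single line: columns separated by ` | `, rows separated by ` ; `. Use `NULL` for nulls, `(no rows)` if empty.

Bob | 20 ; Liam | 11 ; Eve | 19 ; Tara | 11

Join each orders row to its customers via customer_id.
Group joined rows by customers.id; compute SUM(m.qty) per group.
  1: ids {1, 6} → SUM(m.qty)=20
  2: ids {2, 8, 11} → SUM(m.qty)=11
  3: ids {4, 7} → SUM(m.qty)=19
  4: ids {3, 5, 9, 10} → SUM(m.qty)=11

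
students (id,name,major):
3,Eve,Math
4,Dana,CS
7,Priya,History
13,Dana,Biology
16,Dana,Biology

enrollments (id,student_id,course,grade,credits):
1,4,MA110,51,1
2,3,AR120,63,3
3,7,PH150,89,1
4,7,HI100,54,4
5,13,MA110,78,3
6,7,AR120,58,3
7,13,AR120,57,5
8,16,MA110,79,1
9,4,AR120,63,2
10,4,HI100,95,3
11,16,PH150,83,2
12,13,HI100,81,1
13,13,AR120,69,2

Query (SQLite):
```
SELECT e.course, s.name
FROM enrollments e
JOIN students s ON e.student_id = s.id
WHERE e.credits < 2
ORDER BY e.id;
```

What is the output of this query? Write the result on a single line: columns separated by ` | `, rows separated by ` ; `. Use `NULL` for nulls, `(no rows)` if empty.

MA110 | Dana ; PH150 | Priya ; MA110 | Dana ; HI100 | Dana

Each enrollments row matches the students row where student_id = students.id.
Then keep rows with e.credits < 2.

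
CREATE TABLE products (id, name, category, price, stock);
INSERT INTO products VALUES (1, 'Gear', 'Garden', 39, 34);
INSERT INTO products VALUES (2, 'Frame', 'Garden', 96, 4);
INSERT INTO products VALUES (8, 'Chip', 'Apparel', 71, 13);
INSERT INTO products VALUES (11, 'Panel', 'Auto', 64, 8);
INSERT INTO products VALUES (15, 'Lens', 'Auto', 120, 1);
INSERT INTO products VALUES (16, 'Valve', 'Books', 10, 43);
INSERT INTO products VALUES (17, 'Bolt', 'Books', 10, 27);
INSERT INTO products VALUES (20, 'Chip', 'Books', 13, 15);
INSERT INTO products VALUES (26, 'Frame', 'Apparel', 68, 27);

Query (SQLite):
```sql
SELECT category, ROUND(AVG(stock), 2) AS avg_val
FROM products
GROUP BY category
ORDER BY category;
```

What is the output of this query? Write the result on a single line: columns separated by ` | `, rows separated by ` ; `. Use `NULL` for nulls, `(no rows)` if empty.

Apparel | 20 ; Auto | 4.5 ; Books | 28.33 ; Garden | 19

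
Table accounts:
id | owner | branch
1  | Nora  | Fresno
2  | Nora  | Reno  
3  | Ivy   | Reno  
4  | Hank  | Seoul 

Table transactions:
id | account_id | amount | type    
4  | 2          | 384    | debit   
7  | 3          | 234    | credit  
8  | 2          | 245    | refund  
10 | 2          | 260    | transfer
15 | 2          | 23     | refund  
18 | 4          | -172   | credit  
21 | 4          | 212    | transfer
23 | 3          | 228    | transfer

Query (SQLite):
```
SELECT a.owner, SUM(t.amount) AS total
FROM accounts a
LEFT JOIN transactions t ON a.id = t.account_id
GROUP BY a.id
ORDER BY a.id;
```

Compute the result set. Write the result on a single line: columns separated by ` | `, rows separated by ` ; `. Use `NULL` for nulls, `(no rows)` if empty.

LEFT JOIN keeps every accounts row; unmatched ones get NULL for transactions columns.
Group by accounts.id and compute SUM(t.amount). SUM over an all-NULL group is NULL.
  1: ids {—} → SUM(t.amount)=NULL
  2: ids {4, 8, 10, 15} → SUM(t.amount)=912
  3: ids {7, 23} → SUM(t.amount)=462
  4: ids {18, 21} → SUM(t.amount)=40

Nora | NULL ; Nora | 912 ; Ivy | 462 ; Hank | 40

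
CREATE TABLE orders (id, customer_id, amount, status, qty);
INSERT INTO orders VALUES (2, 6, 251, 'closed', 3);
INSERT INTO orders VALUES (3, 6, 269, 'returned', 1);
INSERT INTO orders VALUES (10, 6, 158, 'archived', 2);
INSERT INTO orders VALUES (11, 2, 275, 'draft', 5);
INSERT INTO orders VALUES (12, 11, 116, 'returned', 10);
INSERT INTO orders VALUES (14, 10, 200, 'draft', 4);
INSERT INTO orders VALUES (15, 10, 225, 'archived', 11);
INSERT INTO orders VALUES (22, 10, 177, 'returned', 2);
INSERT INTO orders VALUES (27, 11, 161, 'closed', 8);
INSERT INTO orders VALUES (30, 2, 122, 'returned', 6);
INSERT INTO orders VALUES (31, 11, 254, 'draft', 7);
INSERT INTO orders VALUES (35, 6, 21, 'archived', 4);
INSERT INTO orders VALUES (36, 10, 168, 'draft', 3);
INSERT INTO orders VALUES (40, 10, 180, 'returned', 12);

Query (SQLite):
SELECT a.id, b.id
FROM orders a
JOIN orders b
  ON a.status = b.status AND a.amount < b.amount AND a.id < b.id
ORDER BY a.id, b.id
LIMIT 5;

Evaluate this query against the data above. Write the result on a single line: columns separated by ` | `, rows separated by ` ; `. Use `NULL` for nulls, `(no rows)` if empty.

10 | 15 ; 12 | 22 ; 12 | 30 ; 12 | 40 ; 14 | 31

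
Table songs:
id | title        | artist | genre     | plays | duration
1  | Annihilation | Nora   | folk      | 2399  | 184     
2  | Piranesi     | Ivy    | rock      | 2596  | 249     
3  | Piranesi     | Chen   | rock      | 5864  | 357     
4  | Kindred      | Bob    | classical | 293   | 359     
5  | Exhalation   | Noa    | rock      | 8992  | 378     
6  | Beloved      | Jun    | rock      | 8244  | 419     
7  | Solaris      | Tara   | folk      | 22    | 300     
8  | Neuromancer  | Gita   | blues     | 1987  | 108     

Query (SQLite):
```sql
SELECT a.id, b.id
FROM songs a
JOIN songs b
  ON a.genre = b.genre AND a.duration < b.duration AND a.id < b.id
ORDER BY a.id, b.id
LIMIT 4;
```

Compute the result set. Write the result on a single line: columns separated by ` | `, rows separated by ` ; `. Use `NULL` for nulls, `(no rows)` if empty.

1 | 7 ; 2 | 3 ; 2 | 5 ; 2 | 6

Pairs (a,b) with same genre, a.duration < b.duration, a.id < b.id.
genre groups: blues:{8} classical:{4} folk:{1,7} rock:{2,3,5,6}
Ordered by (a.id, b.id); first 4.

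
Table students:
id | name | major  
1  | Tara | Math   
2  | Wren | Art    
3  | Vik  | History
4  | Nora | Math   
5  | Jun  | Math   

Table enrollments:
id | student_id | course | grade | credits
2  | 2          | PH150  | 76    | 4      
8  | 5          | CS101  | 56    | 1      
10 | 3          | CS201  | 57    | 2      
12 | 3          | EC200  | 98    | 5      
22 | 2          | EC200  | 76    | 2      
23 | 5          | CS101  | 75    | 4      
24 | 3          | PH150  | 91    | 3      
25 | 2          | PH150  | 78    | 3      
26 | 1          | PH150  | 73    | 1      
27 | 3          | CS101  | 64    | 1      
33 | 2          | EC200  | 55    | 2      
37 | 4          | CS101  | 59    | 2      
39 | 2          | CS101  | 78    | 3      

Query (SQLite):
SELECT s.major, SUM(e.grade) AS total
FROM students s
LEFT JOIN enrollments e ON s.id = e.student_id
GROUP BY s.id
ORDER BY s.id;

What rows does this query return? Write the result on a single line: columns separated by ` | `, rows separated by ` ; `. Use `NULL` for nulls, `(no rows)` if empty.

Math | 73 ; Art | 363 ; History | 310 ; Math | 59 ; Math | 131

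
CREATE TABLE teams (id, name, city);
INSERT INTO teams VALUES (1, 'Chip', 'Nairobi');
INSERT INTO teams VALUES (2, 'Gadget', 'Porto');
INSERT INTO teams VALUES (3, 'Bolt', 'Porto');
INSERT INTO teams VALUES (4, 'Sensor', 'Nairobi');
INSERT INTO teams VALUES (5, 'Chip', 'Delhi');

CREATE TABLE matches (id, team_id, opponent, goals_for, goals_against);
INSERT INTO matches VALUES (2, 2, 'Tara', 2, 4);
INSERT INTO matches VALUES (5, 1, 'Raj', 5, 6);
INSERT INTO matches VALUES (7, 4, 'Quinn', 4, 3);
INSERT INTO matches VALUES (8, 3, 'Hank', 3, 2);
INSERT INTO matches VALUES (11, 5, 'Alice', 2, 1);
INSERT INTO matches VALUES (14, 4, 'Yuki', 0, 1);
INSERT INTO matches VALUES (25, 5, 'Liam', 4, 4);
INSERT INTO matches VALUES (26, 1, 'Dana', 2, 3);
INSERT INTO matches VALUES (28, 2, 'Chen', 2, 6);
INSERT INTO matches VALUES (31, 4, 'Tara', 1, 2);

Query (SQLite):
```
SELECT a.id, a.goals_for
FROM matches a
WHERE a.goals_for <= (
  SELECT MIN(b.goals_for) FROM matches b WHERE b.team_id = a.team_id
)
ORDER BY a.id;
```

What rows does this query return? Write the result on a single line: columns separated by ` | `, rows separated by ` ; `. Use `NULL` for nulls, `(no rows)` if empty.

For each matches row a, compute MIN(goals_for) over rows sharing a.team_id.
Keep row a if a.goals_for <= that per-group MIN.
  team_id=1: MIN(goals_for) = 2
  team_id=2: MIN(goals_for) = 2
  team_id=3: MIN(goals_for) = 3
  team_id=4: MIN(goals_for) = 0
  team_id=5: MIN(goals_for) = 2

2 | 2 ; 8 | 3 ; 11 | 2 ; 14 | 0 ; 26 | 2 ; 28 | 2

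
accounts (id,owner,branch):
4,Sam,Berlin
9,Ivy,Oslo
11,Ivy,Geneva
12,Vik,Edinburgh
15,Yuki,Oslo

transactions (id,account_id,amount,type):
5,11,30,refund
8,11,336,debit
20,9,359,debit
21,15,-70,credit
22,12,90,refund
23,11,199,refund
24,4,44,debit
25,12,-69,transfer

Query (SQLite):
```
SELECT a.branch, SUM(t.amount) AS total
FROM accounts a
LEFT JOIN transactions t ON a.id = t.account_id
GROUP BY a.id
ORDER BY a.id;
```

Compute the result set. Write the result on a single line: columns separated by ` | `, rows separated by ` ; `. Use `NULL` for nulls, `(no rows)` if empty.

LEFT JOIN keeps every accounts row; unmatched ones get NULL for transactions columns.
Group by accounts.id and compute SUM(t.amount). SUM over an all-NULL group is NULL.
  4: ids {24} → SUM(t.amount)=44
  9: ids {20} → SUM(t.amount)=359
  11: ids {5, 8, 23} → SUM(t.amount)=565
  12: ids {22, 25} → SUM(t.amount)=21
  15: ids {21} → SUM(t.amount)=-70

Berlin | 44 ; Oslo | 359 ; Geneva | 565 ; Edinburgh | 21 ; Oslo | -70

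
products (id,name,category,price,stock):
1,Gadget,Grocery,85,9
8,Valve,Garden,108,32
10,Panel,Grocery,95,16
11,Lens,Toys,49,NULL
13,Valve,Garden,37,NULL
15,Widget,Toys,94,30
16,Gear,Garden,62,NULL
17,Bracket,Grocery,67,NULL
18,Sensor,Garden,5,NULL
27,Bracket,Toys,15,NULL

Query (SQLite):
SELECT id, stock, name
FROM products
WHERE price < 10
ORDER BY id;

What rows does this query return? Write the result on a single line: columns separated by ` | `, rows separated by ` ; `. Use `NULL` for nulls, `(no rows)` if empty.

price < 10: ids {18}

18 | NULL | Sensor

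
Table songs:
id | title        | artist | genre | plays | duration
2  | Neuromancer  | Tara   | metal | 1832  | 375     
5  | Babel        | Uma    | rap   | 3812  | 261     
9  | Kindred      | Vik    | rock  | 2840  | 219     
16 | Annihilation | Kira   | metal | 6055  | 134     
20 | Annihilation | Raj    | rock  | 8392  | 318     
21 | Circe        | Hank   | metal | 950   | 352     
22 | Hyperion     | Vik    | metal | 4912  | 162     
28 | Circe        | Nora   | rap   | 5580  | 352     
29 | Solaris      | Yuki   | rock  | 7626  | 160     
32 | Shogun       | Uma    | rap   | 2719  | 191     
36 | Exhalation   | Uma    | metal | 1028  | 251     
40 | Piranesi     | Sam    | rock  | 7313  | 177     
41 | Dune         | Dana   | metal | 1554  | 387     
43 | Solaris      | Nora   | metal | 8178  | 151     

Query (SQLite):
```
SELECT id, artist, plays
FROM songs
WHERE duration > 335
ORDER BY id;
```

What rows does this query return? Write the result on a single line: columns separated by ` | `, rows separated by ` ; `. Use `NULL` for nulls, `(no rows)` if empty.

2 | Tara | 1832 ; 21 | Hank | 950 ; 28 | Nora | 5580 ; 41 | Dana | 1554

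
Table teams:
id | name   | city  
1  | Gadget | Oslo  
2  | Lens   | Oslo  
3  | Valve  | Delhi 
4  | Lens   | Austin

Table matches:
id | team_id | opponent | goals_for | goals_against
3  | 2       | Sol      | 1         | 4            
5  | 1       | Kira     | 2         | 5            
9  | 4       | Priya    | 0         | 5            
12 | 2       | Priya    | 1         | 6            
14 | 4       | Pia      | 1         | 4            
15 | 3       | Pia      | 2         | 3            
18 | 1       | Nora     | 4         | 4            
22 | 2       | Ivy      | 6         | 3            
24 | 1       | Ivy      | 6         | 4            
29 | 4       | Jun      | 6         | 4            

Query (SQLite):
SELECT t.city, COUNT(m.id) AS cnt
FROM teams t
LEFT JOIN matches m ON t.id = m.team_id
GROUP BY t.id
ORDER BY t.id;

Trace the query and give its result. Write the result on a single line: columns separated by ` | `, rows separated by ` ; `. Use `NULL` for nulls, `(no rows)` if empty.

LEFT JOIN keeps every teams row; unmatched ones get NULL for matches columns.
Group by teams.id and compute COUNT(m.id). COUNT(col) of an all-NULL group is 0.
  1: ids {5, 18, 24} → COUNT(m.id)=3
  2: ids {3, 12, 22} → COUNT(m.id)=3
  3: ids {15} → COUNT(m.id)=1
  4: ids {9, 14, 29} → COUNT(m.id)=3

Oslo | 3 ; Oslo | 3 ; Delhi | 1 ; Austin | 3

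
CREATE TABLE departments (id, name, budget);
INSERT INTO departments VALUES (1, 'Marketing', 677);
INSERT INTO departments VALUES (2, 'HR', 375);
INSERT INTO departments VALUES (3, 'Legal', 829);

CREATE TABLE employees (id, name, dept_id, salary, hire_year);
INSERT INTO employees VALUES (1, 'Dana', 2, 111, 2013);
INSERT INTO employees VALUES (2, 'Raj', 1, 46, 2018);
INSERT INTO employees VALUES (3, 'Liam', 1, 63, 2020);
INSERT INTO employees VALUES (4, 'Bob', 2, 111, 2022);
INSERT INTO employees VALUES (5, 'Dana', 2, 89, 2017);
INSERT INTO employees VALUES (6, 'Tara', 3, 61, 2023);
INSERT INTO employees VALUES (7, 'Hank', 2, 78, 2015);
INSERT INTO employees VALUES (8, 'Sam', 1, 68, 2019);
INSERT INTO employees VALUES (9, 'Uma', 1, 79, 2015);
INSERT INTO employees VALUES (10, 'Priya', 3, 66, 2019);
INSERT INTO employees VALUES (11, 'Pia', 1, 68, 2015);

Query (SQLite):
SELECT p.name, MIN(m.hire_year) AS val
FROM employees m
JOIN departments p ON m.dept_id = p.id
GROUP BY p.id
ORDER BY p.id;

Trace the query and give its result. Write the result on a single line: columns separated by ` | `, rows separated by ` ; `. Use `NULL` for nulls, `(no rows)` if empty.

Join each employees row to its departments via dept_id.
Group joined rows by departments.id; compute MIN(m.hire_year) per group.
  1: ids {2, 3, 8, 9, 11} → MIN(m.hire_year)=2015
  2: ids {1, 4, 5, 7} → MIN(m.hire_year)=2013
  3: ids {6, 10} → MIN(m.hire_year)=2019

Marketing | 2015 ; HR | 2013 ; Legal | 2019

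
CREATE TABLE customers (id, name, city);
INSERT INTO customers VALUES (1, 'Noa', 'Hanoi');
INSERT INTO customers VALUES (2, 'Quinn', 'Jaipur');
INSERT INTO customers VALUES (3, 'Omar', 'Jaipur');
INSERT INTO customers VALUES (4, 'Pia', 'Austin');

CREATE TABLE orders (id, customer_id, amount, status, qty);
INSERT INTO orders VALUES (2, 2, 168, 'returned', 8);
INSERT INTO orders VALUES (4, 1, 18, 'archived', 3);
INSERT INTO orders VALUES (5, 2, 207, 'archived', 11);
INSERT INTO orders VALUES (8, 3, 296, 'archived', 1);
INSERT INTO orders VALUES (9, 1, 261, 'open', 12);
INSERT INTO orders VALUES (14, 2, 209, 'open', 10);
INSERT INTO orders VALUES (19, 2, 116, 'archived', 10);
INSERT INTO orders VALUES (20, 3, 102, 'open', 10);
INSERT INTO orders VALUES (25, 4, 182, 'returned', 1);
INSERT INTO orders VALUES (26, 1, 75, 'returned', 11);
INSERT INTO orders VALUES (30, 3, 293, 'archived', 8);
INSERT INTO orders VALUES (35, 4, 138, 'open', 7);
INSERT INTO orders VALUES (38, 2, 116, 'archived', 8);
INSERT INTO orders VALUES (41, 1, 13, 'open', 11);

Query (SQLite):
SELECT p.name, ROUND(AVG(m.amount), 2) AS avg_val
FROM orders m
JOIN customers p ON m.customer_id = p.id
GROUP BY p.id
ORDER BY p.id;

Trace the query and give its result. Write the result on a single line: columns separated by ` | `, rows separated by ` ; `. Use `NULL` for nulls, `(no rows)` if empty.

Join each orders row to its customers via customer_id.
Group joined rows by customers.id; compute ROUND(AVG(m.amount), 2) per group.
  1: ids {4, 9, 26, 41} → ROUND(AVG(m.amount), 2)=91.75
  2: ids {2, 5, 14, 19, 38} → ROUND(AVG(m.amount), 2)=163.2
  3: ids {8, 20, 30} → ROUND(AVG(m.amount), 2)=230.33
  4: ids {25, 35} → ROUND(AVG(m.amount), 2)=160

Noa | 91.75 ; Quinn | 163.2 ; Omar | 230.33 ; Pia | 160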